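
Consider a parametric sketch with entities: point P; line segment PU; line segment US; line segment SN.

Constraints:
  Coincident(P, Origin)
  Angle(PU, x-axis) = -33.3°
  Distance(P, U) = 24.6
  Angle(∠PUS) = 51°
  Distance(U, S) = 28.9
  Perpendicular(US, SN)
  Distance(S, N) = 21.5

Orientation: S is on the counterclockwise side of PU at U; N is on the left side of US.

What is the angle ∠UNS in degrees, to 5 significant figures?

53.353°

∠PUS = 51.0°, so US runs at -33.3° + (180° − 51.0°) = 95.700° from the x-axis; with |US| = 28.9, S = U + 28.9·(cos 95.700°, sin 95.700°) = (17.691, 15.251). US ⟂ SN; with |SN| = 21.5 on the left of US, N = S + 21.5·(-0.99506, -0.099320) = (-3.7032, 13.116). Then cos ∠UNS = NU·NS / (|NU||NS|), giving 53.353°.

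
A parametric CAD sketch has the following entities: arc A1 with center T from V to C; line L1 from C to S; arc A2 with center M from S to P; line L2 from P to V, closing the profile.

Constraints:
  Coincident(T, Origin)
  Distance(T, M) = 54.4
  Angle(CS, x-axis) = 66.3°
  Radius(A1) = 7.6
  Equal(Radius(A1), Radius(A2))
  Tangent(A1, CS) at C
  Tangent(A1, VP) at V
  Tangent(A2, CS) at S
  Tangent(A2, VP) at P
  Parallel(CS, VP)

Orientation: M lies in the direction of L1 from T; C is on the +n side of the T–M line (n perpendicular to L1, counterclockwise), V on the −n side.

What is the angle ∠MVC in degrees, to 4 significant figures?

82.05°

The slot axis is L1's direction at 66.3°, so u = (cos 66.3°, sin 66.3°) = (0.4019, 0.9157) and n = (−sin 66.3°, cos 66.3°) = (-0.9157, 0.4019). T is at the origin and M lies 54.4 along u from T, so M = 54.4·u = (21.87, 49.81). Tangency of A1 to both parallel lines with radius 7.6 puts C and V at T ± 7.6·n: C = (-6.959, 3.055), V = (6.959, -3.055). Then cos ∠MVC = VM·VC / (|VM||VC|), giving 82.05°.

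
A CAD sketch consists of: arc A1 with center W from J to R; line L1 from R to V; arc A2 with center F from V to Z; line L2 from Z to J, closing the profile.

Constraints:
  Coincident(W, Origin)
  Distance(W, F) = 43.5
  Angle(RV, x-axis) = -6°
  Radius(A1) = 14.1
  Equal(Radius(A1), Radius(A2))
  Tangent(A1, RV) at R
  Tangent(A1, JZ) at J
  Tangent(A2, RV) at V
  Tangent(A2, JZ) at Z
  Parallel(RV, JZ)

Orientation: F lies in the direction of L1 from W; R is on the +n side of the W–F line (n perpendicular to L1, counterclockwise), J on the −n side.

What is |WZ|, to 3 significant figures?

45.7

The slot axis is L1's direction at -6.0°, so u = (cos -6.0°, sin -6.0°) = (0.995, -0.105) and n = (−sin -6.0°, cos -6.0°) = (0.105, 0.995). W is at the origin and F lies 43.5 along u from W, so F = 43.5·u = (43.3, -4.55). Tangency of A1 to both parallel lines with radius 14.1 puts R and J at W ± 14.1·n: R = (1.47, 14.0), J = (-1.47, -14.0). Equal radii place V and Z the same way about F: V = F + 14.1·n = (44.7, 9.48), Z = F − 14.1·n = (41.8, -18.6). Then |WZ| = |Z − W| = 45.7.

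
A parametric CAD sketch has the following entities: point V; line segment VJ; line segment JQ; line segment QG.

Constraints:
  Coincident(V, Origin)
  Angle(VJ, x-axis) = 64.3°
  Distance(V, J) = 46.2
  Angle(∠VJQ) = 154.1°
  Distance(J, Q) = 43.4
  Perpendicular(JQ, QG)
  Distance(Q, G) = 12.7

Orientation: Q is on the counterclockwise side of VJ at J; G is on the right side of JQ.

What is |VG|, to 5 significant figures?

91.100

V is at the origin; VJ runs at 64.3° with length 46.2, so J = 46.2·(cos 64.3°, sin 64.3°) = (20.035, 41.630). ∠VJQ = 154.1°, so JQ runs at 64.3° + (180° − 154.1°) = 90.200° from the x-axis; with |JQ| = 43.4, Q = J + 43.4·(cos 90.200°, sin 90.200°) = (19.884, 85.029). JQ ⟂ QG; with |QG| = 12.7 on the right of JQ, G = Q + 12.7·(0.99999, 0.0034907) = (32.583, 85.074). Then |VG| = |G − V| = 91.100.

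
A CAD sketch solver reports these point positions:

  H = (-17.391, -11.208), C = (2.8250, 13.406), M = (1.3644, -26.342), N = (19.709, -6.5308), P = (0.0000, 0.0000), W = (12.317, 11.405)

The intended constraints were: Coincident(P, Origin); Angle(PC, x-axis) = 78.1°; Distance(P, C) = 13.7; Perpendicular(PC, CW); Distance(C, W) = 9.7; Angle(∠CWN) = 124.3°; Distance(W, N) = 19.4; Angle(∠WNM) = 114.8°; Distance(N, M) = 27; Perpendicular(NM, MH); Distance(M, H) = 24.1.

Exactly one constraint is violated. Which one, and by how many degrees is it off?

Perpendicular(NM, MH) — off by 3.90°.

P = (0.00, 0.00) ✓; PC at 78.10° ✓; |PC| = 13.70 ✓; ∠(PC, CW) = 90.00° ✓; |CW| = 9.701 ✓; ∠CWN = 124.3° ✓; |WN| = 19.40 ✓; ∠WNM = 114.8° ✓; |NM| = 27.00 ✓; ∠(NM, MH) = 86.10° ✗; |MH| = 24.10 ✓.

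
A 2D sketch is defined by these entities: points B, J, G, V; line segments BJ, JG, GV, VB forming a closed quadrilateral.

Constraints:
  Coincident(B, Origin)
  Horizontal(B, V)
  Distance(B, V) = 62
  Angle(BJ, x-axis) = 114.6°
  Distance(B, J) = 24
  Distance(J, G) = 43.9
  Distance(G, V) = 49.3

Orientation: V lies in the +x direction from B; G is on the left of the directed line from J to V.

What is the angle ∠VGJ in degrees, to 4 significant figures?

107.5°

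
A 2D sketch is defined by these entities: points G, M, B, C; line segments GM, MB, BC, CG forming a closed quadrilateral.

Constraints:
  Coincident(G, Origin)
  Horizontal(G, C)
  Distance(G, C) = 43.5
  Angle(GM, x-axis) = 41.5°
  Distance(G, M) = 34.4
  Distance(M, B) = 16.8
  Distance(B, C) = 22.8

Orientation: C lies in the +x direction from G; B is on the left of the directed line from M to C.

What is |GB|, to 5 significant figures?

48.277

Checks: |MB| = 16.80 ✓; |BC| = 22.80 ✓.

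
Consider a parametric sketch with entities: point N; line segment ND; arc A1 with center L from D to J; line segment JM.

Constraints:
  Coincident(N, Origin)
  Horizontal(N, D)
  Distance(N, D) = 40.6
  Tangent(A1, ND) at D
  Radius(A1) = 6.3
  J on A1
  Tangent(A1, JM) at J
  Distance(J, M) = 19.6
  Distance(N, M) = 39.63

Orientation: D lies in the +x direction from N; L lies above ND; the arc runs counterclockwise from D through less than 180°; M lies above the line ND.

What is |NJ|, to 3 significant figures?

46.3

Checks: |LJ| = 6.300 ✓; ∠(LJ, JM) = 90.00° ✓; |JM| = 19.60 ✓; |NM| = 39.63 ✓.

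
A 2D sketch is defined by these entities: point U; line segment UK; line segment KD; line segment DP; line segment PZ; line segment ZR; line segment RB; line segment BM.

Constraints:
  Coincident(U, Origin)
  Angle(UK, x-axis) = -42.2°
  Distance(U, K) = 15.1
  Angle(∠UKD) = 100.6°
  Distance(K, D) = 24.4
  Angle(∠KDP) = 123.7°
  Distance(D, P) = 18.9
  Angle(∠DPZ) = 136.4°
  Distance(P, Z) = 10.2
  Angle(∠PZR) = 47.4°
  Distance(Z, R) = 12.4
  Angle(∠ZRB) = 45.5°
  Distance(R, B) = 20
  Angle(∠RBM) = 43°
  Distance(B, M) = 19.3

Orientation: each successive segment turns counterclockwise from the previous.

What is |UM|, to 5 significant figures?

35.832

U is at the origin; UK runs at -42.2° with length 15.1, so K = (11.186, -10.143). ∠UKD = 100.6° gives KD at 37.200° from the x-axis; with |KD| = 24.4, D = (30.621, 4.6092). ∠KDP = 123.7° gives DP at 93.500° from the x-axis; with |DP| = 18.9, P = (29.468, 23.474). ∠DPZ = 136.4° gives PZ at 137.10° from the x-axis; with |PZ| = 10.2, Z = (21.996, 30.417). ∠PZR = 47.4° gives ZR at -90.300° from the x-axis; with |ZR| = 12.4, R = (21.931, 18.018). ∠ZRB = 45.5° gives RB at 44.200° from the x-axis; with |RB| = 20.0, B = (36.269, 31.961). ∠RBM = 43.0° gives BM at -178.80° from the x-axis; with |BM| = 19.3, M = (16.973, 31.557). Then |UM| = |M − U| = 35.832.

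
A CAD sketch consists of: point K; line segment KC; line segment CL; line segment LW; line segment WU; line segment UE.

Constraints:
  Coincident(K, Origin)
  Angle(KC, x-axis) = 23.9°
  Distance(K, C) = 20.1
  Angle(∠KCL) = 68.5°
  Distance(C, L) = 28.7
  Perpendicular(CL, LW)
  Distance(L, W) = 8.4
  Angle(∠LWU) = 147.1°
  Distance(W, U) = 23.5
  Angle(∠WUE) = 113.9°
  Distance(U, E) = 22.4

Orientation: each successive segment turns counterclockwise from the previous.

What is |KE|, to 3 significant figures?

14.8

K is at the origin; KC runs at 23.9° with length 20.1, so C = (18.4, 8.14). ∠KCL = 68.5° gives CL at 135° from the x-axis; with |CL| = 28.7, L = (-2.06, 28.3). CL ⟂ LW, so LW runs at -135°; with |LW| = 8.4, W = (-7.96, 22.3). ∠LWU = 147.1° gives WU at -102° from the x-axis; with |WU| = 23.5, U = (-12.7, -0.698). ∠WUE = 113.9° gives UE at -35.6° from the x-axis; with |UE| = 22.4, E = (5.49, -13.7). Then |KE| = |E − K| = 14.8.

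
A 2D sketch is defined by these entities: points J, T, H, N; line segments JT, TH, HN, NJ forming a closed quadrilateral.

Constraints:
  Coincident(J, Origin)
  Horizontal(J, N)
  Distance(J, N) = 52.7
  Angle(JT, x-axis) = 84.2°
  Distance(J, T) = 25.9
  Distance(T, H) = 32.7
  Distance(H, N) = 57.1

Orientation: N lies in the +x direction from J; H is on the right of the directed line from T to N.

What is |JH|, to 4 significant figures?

7.447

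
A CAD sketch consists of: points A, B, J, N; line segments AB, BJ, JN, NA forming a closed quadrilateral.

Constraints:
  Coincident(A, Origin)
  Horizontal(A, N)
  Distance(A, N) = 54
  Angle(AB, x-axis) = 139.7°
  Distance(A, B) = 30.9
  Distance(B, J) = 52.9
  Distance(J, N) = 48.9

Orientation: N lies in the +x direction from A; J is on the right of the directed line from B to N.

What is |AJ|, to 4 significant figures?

23.22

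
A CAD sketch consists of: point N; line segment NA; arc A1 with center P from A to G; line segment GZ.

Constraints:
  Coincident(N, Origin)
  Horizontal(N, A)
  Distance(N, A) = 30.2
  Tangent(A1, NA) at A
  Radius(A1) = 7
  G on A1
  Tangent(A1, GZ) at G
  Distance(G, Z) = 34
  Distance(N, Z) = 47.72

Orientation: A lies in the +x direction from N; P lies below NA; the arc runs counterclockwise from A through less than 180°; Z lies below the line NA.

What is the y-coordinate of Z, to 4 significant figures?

-41.18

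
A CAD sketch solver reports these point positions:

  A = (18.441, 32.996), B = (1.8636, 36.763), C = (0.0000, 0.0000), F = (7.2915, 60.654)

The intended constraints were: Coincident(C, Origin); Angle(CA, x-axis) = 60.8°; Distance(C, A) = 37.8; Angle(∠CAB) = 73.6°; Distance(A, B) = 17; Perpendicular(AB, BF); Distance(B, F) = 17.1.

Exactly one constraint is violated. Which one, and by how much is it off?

Distance(B, F) = 17.1 — off by 7.40.

C = (0.00, 0.00) ✓; CA at 60.80° ✓; |CA| = 37.80 ✓; ∠CAB = 73.60° ✓; |AB| = 17.00 ✓; ∠(AB, BF) = 90.00° ✓; |BF| = 24.50 ✗.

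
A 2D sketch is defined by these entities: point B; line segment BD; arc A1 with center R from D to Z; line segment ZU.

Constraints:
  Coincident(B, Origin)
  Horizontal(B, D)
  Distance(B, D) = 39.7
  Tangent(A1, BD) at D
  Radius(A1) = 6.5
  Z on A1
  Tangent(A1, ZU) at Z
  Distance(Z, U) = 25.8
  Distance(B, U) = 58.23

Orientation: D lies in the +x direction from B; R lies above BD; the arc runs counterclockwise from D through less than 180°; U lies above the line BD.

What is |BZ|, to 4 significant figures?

46.52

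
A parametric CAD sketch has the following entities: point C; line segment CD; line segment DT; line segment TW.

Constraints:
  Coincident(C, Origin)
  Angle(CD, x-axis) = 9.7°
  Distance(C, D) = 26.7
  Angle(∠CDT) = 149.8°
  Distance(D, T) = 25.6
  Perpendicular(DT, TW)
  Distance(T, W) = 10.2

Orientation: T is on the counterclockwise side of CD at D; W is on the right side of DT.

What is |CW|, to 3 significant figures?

54.1

C is at the origin; CD runs at 9.7° with length 26.7, so D = 26.7·(cos 9.7°, sin 9.7°) = (26.3, 4.50). ∠CDT = 149.8°, so DT runs at 9.7° + (180° − 149.8°) = 39.9° from the x-axis; with |DT| = 25.6, T = D + 25.6·(cos 39.9°, sin 39.9°) = (46.0, 20.9). The perpendicularity gives TW at right angles to DT; with |TW| = 10.2 on the right of DT, W = T + 10.2·(0.641, -0.767) = (52.5, 13.1). Then |CW| = |W − C| = 54.1.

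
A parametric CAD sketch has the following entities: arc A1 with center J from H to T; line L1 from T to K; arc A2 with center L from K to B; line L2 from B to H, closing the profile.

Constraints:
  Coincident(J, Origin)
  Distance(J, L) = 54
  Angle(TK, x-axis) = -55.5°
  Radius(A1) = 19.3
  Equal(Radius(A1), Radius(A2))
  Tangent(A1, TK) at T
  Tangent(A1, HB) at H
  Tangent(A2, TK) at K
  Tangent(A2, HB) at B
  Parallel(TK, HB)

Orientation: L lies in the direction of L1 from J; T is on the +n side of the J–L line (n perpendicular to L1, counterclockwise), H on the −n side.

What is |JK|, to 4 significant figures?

57.35

The slot axis is L1's direction at -55.5°, so u = (cos -55.5°, sin -55.5°) = (0.5664, -0.8241) and n = (−sin -55.5°, cos -55.5°) = (0.8241, 0.5664). J is at the origin and L lies 54.0 along u from J, so L = 54.0·u = (30.59, -44.50). Tangency of A1 to both parallel lines with radius 19.3 puts T and H at J ± 19.3·n: T = (15.91, 10.93), H = (-15.91, -10.93). Equal radii place K and B the same way about L: K = L + 19.3·n = (46.49, -33.57), B = L − 19.3·n = (14.68, -55.43). Then |JK| = |K − J| = 57.35.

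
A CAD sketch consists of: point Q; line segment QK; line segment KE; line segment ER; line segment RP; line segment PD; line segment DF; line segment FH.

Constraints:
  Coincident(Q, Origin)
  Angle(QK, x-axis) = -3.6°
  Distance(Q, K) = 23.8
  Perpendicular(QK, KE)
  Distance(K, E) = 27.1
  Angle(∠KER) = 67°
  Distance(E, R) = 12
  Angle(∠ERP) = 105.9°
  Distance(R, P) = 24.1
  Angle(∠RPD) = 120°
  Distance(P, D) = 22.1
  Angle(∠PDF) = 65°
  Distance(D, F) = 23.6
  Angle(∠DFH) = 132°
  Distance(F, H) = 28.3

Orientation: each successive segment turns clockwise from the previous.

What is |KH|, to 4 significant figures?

33.26

∠PDF = 65.0° gives DF at -95.70° from the x-axis; with |DF| = 23.6, F = (34.31, -15.67). ∠DFH = 132.0° gives FH at -143.7° from the x-axis; with |FH| = 28.3, H = (11.50, -32.42). Then |KH| = |H − K| = 33.26.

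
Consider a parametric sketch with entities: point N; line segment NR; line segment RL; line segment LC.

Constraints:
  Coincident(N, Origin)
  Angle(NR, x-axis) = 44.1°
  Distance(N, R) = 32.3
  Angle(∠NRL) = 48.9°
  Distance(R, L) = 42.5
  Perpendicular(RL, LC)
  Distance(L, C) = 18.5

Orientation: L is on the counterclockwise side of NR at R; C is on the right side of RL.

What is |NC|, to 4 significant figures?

47.83

N is at the origin; NR runs at 44.1° with length 32.3, so R = 32.3·(cos 44.1°, sin 44.1°) = (23.20, 22.48). ∠NRL = 48.9°, so RL runs at 44.1° + (180° − 48.9°) = 175.2° from the x-axis; with |RL| = 42.5, L = R + 42.5·(cos 175.2°, sin 175.2°) = (-19.16, 26.03). RL ⟂ LC; with |LC| = 18.5 on the right of RL, C = L + 18.5·(0.08368, 0.9965) = (-17.61, 44.47). Then |NC| = |C − N| = 47.83.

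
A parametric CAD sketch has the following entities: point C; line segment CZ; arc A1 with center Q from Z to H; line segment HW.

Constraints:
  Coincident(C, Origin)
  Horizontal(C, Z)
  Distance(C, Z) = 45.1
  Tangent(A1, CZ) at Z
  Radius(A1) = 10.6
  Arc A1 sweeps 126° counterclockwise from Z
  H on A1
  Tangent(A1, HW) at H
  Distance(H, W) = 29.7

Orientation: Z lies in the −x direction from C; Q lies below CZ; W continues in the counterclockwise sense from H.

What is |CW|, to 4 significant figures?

54.60

On A1, Z sits at bearing 90° from Q; a 126° counterclockwise sweep puts H at bearing 216°, so H = Q + 10.6·(cos 216°, sin 216°) = (-53.68, -16.83). Since A1 is tangent to HW there, QH ⟂ HW, so HW runs along (−sin 216°, cos 216°); with |HW| = 29.7, W = (-36.22, -40.86). Then |CW| = |W − C| = 54.60.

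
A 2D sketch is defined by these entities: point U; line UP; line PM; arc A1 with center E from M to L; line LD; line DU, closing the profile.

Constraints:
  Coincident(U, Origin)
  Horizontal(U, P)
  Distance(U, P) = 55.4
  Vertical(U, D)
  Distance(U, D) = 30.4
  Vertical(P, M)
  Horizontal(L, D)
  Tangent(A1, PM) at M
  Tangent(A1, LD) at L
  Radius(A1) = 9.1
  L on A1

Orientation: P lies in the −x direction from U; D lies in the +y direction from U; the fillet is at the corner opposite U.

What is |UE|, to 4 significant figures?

50.96

U is at the origin; UP is horizontal with |UP| = 55.4 and P on the −x side, so P = (-55.40, 0.000). UD is vertical with |UD| = 30.4 and D on the +y side, so D = (0.000, 30.40). The virtual corner opposite U is at (-55.40, 30.40). The tangent condition forces EM to be normal to PM and since A1 is tangent to LD there, EL ⟂ LD, with radius 9.1, so the center E sits 9.1 in from both sides at E = (-46.30, 21.30). Then |UE| = |E − U| = 50.96.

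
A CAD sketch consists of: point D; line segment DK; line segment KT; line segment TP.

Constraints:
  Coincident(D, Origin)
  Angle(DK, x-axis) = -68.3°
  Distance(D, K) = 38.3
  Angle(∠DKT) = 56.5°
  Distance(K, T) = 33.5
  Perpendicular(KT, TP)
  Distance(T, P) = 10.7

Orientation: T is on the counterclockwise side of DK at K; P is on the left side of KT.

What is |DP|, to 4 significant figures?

24.57

D is at the origin; DK runs at -68.3° with length 38.3, so K = 38.3·(cos -68.3°, sin -68.3°) = (14.16, -35.59). ∠DKT = 56.5°, so KT runs at -68.3° + (180° − 56.5°) = 55.20° from the x-axis; with |KT| = 33.5, T = K + 33.5·(cos 55.20°, sin 55.20°) = (33.28, -8.077). KT ⟂ TP; with |TP| = 10.7 on the left of KT, P = T + 10.7·(-0.8211, 0.5707) = (24.49, -1.971). Then |DP| = |P − D| = 24.57.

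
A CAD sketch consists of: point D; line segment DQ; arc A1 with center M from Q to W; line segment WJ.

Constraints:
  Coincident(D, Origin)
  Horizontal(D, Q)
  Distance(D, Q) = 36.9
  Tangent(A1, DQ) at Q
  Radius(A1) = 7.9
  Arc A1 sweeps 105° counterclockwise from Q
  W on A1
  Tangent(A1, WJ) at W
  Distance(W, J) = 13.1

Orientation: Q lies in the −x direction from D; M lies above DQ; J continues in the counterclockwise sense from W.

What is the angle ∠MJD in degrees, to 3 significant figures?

71.4°

D is at the origin; DQ is horizontal with |DQ| = 36.9 and Q on the −x side, so Q = (-36.9, 0.00). The tangent condition forces MQ to be normal to DQ, so M = Q + (0, 7.9) = (-36.9, 7.90). On A1, Q sits at bearing -90° from M; a 105° counterclockwise sweep puts W at bearing 15°, so W = M + 7.9·(cos 15°, sin 15°) = (-29.3, 9.94). Since A1 is tangent to WJ there, MW ⟂ WJ, so WJ runs along (−sin 15°, cos 15°); with |WJ| = 13.1, J = (-32.7, 22.6). Then cos ∠MJD = JM·JD / (|JM||JD|), giving 71.4°.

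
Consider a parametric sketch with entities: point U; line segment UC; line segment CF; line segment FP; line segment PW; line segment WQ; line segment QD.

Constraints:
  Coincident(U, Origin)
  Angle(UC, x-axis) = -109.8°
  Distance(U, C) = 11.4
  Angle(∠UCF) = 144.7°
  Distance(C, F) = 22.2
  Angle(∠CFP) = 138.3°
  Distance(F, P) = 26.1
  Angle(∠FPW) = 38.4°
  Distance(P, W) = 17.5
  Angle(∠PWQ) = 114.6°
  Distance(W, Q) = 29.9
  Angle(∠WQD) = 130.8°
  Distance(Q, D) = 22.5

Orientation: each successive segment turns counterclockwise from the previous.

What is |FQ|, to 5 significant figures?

14.510

U is at the origin; UC runs at -109.8° with length 11.4, so C = (-3.8616, -10.726). ∠UCF = 144.7° gives CF at -74.500° from the x-axis; with |CF| = 22.2, F = (2.0711, -32.119). ∠CFP = 138.3° gives FP at -32.800° from the x-axis; with |FP| = 26.1, P = (24.010, -46.257). ∠FPW = 38.4° gives PW at 108.80° from the x-axis; with |PW| = 17.5, W = (18.370, -29.691). ∠PWQ = 114.6° gives WQ at 174.20° from the x-axis; with |WQ| = 29.9, Q = (-11.377, -26.669). Then |FQ| = |Q − F| = 14.510.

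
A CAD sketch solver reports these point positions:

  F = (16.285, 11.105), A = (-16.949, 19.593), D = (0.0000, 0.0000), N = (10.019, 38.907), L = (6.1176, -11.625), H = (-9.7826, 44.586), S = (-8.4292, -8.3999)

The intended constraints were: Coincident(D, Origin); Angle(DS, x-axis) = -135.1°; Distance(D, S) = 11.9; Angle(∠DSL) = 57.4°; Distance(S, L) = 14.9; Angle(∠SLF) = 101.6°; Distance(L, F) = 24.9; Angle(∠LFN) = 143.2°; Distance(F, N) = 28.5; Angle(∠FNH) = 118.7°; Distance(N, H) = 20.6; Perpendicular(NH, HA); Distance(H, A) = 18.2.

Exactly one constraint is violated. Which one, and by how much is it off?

Distance(H, A) = 18.2 — off by 7.80.

D = (0.00, 0.00) ✓; DS at -135.1° ✓; |DS| = 11.90 ✓; ∠DSL = 57.40° ✓; |SL| = 14.90 ✓; ∠SLF = 101.6° ✓; |LF| = 24.90 ✓; ∠LFN = 143.2° ✓; |FN| = 28.50 ✓; ∠FNH = 118.7° ✓; |NH| = 20.60 ✓; ∠(NH, HA) = 90.00° ✓; |HA| = 26.00 ✗.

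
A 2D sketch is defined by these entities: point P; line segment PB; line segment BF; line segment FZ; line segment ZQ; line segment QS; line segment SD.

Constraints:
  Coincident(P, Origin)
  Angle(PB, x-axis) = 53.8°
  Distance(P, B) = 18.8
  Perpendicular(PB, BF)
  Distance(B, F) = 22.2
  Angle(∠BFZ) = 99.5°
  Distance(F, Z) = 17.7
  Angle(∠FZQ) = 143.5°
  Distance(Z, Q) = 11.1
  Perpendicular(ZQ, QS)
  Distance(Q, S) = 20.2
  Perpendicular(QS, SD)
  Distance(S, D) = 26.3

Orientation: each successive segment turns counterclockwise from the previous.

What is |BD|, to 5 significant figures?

14.977

ZQ ⟂ QS, so QS runs at -9.2000°; with |QS| = 20.2, S = (-1.3134, 1.7335). The perpendicularity gives SD at right angles to QS, so SD runs at 80.800°; with |SD| = 26.3, D = (2.8915, 27.695). Then |BD| = |D − B| = 14.977.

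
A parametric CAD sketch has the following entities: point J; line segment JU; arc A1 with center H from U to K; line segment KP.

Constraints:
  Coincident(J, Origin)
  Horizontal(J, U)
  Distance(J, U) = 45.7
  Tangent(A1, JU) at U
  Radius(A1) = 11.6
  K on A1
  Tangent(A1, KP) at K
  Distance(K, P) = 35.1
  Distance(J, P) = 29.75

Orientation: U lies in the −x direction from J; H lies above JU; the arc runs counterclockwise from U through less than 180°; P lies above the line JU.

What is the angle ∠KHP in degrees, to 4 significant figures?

71.71°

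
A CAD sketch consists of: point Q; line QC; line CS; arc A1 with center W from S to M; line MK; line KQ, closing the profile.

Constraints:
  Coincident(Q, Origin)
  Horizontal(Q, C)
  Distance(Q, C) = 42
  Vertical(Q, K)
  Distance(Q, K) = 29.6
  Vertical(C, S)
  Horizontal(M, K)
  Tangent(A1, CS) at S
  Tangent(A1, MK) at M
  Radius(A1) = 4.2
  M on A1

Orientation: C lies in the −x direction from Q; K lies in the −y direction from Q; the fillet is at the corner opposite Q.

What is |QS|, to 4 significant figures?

49.08

Q is at the origin; QC is horizontal with |QC| = 42.0 and C on the −x side, so C = (-42.00, 0.000). QK is vertical with |QK| = 29.6 and K on the −y side, so K = (0.000, -29.60). The virtual corner opposite Q is at (-42.00, -29.60). Tangency of A1 to CS means the radius WS is perpendicular to CS and since A1 is tangent to MK there, WM ⟂ MK, with radius 4.2, so the center W sits 4.2 in from both sides at W = (-37.80, -25.40). That places the tangent points at S = (-42.00, -25.40) on CS and M = (-37.80, -29.60) on MK. Then |QS| = |S − Q| = 49.08.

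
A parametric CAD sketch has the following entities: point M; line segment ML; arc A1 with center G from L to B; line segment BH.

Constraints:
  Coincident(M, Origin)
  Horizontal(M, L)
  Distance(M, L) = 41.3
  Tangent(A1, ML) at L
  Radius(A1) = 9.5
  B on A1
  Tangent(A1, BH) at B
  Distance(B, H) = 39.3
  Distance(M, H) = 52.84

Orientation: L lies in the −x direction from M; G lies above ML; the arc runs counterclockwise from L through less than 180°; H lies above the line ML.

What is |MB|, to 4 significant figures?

32.89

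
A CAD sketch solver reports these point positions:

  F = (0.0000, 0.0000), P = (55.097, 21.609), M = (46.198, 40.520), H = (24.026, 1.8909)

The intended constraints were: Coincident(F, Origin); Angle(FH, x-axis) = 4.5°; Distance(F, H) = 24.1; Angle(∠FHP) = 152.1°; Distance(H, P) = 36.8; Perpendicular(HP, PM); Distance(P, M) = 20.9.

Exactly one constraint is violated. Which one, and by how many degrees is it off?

Perpendicular(HP, PM) — off by 7.20°.

F = (0.00, 0.00) ✓; FH at 4.500° ✓; |FH| = 24.10 ✓; ∠FHP = 152.1° ✓; |HP| = 36.80 ✓; ∠(HP, PM) = 82.80° ✗; |PM| = 20.90 ✓.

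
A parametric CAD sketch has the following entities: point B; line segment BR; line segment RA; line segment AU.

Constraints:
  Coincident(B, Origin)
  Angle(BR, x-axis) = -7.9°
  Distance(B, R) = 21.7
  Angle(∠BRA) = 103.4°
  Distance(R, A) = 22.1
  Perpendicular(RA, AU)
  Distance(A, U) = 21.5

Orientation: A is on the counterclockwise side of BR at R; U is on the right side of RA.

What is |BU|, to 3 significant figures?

50.5

∠BRA = 103.4°, so RA runs at -7.9° + (180° − 103.4°) = 68.7° from the x-axis; with |RA| = 22.1, A = R + 22.1·(cos 68.7°, sin 68.7°) = (29.5, 17.6). The perpendicularity gives AU at right angles to RA; with |AU| = 21.5 on the right of RA, U = A + 21.5·(0.932, -0.363) = (49.6, 9.80). Then |BU| = |U − B| = 50.5.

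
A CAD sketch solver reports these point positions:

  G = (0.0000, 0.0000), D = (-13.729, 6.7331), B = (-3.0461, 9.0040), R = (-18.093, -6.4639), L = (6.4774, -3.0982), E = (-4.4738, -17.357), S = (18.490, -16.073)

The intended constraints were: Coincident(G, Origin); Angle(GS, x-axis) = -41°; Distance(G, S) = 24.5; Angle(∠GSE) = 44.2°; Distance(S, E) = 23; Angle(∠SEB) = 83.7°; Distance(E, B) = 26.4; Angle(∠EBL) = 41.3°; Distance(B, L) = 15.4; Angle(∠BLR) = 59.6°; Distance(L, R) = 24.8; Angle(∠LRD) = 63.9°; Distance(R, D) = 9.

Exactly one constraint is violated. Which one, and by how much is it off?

Distance(R, D) = 9 — off by 4.90.

G = (0.00, 0.00) ✓; GS at -41.00° ✓; |GS| = 24.50 ✓; ∠GSE = 44.20° ✓; |SE| = 23.00 ✓; ∠SEB = 83.70° ✓; |EB| = 26.40 ✓; ∠EBL = 41.30° ✓; |BL| = 15.40 ✓; ∠BLR = 59.60° ✓; |LR| = 24.80 ✓; ∠LRD = 63.90° ✓; |RD| = 13.90 ✗.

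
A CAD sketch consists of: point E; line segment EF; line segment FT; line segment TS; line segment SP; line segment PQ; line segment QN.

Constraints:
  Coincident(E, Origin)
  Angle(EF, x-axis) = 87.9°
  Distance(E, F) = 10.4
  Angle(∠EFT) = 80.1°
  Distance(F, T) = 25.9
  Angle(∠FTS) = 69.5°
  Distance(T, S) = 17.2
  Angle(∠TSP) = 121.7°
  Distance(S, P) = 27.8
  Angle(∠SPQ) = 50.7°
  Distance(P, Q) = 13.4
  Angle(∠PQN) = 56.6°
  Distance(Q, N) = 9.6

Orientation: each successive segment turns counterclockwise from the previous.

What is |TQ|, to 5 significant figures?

28.670

E is at the origin; EF runs at 87.9° with length 10.4, so F = (0.38109, 10.393). ∠EFT = 80.1° gives FT at -172.20° from the x-axis; with |FT| = 25.9, T = (-25.279, 6.8780). ∠FTS = 69.5° gives TS at -61.700° from the x-axis; with |TS| = 17.2, S = (-17.125, -8.2662). ∠TSP = 121.7° gives SP at -3.4000° from the x-axis; with |SP| = 27.8, P = (10.626, -9.9149). ∠SPQ = 50.7° gives PQ at 125.90° from the x-axis; with |PQ| = 13.4, Q = (2.7687, 0.93961). Then |TQ| = |Q − T| = 28.670.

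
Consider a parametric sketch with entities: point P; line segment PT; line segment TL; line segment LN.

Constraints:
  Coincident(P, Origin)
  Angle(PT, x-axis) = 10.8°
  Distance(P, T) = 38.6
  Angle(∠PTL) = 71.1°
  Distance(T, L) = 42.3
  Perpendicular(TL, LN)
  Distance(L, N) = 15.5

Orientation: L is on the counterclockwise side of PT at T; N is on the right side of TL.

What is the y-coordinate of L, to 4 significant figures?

43.98

P is at the origin; PT runs at 10.8° with length 38.6, so T = 38.6·(cos 10.8°, sin 10.8°) = (37.92, 7.233). ∠PTL = 71.1°, so TL runs at 10.8° + (180° − 71.1°) = 119.7° from the x-axis; with |TL| = 42.3, L = T + 42.3·(cos 119.7°, sin 119.7°) = (16.96, 43.98). So L.y = 43.98.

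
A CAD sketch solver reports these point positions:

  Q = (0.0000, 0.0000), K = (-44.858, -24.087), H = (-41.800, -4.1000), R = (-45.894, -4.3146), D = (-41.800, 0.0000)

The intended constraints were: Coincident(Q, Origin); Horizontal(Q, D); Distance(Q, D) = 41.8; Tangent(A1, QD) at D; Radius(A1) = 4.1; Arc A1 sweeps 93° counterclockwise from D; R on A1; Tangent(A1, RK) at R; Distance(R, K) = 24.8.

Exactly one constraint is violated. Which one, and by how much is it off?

Distance(R, K) = 24.8 — off by 5.00.

Q = (0.00, 0.00) ✓; Q.y = 0.00, D.y = 0.00 ✓; |QD| = 41.80 ✓; ∠(HD, DQ) = 90.00° ✓; |HD| = 4.100 ✓; bearing(H→R) − bearing(H→D) = 93.00° ✓; |HR| = 4.100 ✓; ∠(HR, RK) = 90.00° ✓; |RK| = 19.80 ✗.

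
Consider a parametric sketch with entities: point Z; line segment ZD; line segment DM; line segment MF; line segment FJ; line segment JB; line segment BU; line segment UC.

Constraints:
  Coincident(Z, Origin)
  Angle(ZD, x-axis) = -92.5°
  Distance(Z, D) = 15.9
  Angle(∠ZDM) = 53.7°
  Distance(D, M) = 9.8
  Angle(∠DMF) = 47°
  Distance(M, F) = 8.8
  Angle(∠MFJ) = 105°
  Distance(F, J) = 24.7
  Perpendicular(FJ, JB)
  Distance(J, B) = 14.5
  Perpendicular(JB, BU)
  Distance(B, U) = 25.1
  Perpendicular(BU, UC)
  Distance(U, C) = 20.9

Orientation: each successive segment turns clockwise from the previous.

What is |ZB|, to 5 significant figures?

37.044

Z is at the origin; ZD runs at -92.5° with length 15.9, so D = (-0.69355, -15.885). ∠ZDM = 53.7° gives DM at 141.20° from the x-axis; with |DM| = 9.8, M = (-8.3311, -9.7441). ∠DMF = 47.0° gives MF at 8.2000° from the x-axis; with |MF| = 8.8, F = (0.37897, -8.4890). ∠MFJ = 105.0° gives FJ at -66.800° from the x-axis; with |FJ| = 24.7, J = (10.109, -31.192). FJ ⟂ JB, so JB runs at -156.80°; with |JB| = 14.5, B = (-3.2181, -36.904). Then |ZB| = |B − Z| = 37.044.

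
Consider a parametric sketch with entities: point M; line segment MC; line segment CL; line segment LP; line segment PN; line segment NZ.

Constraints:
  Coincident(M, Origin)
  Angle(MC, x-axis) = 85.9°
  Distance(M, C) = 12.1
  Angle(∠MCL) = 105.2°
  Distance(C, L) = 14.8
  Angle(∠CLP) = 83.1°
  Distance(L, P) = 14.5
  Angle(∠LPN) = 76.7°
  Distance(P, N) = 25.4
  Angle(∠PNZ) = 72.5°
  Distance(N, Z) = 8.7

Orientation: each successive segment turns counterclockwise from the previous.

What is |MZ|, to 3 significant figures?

13.1

M is at the origin; MC runs at 85.9° with length 12.1, so C = (0.865, 12.1). ∠MCL = 105.2° gives CL at 161° from the x-axis; with |CL| = 14.8, L = (-13.1, 17.0). ∠CLP = 83.1° gives LP at -102° from the x-axis; with |LP| = 14.5, P = (-16.2, 2.80). ∠LPN = 76.7° gives PN at 0.900° from the x-axis; with |PN| = 25.4, N = (9.18, 3.20). ∠PNZ = 72.5° gives NZ at 108° from the x-axis; with |NZ| = 8.7, Z = (6.43, 11.5). Then |MZ| = |Z − M| = 13.1.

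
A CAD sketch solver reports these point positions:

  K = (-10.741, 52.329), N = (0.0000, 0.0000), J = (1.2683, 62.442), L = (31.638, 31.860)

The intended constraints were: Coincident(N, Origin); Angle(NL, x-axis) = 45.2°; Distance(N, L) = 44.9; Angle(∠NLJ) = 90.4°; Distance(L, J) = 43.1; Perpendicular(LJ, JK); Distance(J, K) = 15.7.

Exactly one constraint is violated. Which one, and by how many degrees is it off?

Perpendicular(LJ, JK) — off by 4.70°.

N = (0.00, 0.00) ✓; NL at 45.20° ✓; |NL| = 44.90 ✓; ∠NLJ = 90.40° ✓; |LJ| = 43.10 ✓; ∠(LJ, JK) = 85.30° ✗; |JK| = 15.70 ✓.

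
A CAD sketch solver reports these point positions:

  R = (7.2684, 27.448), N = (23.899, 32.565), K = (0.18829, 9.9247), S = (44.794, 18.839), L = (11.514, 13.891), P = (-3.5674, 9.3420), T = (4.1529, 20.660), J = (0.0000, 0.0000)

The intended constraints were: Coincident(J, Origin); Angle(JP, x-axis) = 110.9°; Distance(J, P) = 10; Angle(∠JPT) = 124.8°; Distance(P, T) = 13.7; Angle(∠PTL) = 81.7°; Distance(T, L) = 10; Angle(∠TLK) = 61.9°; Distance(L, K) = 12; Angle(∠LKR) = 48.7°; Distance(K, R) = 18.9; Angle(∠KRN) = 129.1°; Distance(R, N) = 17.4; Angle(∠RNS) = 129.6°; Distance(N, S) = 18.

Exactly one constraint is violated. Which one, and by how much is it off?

Distance(N, S) = 18 — off by 7.00.

J = (0.00, 0.00) ✓; JP at 110.9° ✓; |JP| = 10.00 ✓; ∠JPT = 124.8° ✓; |PT| = 13.70 ✓; ∠PTL = 81.70° ✓; |TL| = 10.00 ✓; ∠TLK = 61.90° ✓; |LK| = 12.00 ✓; ∠LKR = 48.70° ✓; |KR| = 18.90 ✓; ∠KRN = 129.1° ✓; |RN| = 17.40 ✓; ∠RNS = 129.6° ✓; |NS| = 25.00 ✗.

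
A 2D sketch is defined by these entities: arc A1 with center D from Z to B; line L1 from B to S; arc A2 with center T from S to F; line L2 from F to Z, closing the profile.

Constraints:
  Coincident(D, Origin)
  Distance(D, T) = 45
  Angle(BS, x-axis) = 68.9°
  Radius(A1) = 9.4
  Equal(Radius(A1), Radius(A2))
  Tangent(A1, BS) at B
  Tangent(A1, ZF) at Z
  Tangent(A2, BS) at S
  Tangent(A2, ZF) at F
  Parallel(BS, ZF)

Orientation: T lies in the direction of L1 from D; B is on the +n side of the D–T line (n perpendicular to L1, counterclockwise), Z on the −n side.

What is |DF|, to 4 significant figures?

45.97

Tangency of A1 to both parallel lines with radius 9.4 puts B and Z at D ± 9.4·n: B = (-8.770, 3.384), Z = (8.770, -3.384). Equal radii place S and F the same way about T: S = T + 9.4·n = (7.430, 45.37), F = T − 9.4·n = (24.97, 38.60). Then |DF| = |F − D| = 45.97.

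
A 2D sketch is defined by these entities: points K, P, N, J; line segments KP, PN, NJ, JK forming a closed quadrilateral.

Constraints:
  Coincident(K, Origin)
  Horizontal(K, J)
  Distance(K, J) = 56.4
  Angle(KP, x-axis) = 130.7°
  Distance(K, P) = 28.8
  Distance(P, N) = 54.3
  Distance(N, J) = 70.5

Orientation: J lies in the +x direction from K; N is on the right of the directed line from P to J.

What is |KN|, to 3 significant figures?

31.9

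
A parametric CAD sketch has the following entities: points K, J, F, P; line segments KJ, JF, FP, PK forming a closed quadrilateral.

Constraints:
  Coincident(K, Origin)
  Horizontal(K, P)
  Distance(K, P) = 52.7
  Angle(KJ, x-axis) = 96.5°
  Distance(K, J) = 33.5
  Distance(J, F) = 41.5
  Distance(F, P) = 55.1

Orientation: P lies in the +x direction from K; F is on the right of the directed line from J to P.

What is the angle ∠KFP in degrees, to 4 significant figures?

69.10°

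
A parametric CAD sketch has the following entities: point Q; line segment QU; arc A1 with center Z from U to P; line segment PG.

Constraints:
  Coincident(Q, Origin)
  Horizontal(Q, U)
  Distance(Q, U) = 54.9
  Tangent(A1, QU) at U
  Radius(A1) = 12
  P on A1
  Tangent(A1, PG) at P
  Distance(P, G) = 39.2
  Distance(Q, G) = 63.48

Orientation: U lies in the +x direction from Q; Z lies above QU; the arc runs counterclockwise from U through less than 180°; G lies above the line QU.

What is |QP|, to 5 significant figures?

67.099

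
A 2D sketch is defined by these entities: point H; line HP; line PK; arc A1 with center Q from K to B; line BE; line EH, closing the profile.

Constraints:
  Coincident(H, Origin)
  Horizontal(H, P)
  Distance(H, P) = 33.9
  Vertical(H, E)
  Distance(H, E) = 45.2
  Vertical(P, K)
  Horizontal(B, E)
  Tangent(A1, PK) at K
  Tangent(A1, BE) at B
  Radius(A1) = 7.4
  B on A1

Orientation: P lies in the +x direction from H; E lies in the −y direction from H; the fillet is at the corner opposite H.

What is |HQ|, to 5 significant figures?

46.164

H is at the origin; H and P share the same y with |HP| = 33.9 and P on the +x side, so P = (33.900, 0.0000). HE is vertical with |HE| = 45.2 and E on the −y side, so E = (0.0000, -45.200). The virtual corner opposite H is at (33.900, -45.200). A1 meets PK tangentially, so QK is at right angles to PK and since A1 is tangent to BE there, QB ⟂ BE, with radius 7.4, so the center Q sits 7.4 in from both sides at Q = (26.500, -37.800). Then |HQ| = |Q − H| = 46.164.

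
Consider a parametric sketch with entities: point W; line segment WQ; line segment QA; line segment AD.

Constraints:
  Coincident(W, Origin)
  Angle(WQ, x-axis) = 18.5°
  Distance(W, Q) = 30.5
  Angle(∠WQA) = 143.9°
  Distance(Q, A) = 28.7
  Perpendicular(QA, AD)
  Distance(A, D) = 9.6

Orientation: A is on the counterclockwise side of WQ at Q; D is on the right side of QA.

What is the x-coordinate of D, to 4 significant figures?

53.37

W is at the origin; WQ runs at 18.5° with length 30.5, so Q = 30.5·(cos 18.5°, sin 18.5°) = (28.92, 9.678). ∠WQA = 143.9°, so QA runs at 18.5° + (180° − 143.9°) = 54.60° from the x-axis; with |QA| = 28.7, A = Q + 28.7·(cos 54.60°, sin 54.60°) = (45.55, 33.07). QA ⟂ AD; with |AD| = 9.6 on the right of QA, D = A + 9.6·(0.8151, -0.5793) = (53.37, 27.51). So D.x = 53.37.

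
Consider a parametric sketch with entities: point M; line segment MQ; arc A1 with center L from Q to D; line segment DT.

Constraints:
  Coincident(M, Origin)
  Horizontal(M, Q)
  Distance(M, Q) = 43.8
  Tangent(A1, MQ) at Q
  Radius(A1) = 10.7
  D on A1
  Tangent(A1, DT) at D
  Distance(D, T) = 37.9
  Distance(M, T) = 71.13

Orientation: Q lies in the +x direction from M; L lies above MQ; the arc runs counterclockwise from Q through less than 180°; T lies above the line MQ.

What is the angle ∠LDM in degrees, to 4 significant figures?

7.105°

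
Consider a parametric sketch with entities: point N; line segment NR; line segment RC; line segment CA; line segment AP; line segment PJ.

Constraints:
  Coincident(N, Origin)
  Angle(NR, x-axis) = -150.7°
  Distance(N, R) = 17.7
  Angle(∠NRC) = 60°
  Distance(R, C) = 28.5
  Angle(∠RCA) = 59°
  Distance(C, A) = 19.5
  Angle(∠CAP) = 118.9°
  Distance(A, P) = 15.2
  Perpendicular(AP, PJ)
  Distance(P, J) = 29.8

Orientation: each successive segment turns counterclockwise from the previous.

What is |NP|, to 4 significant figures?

5.644

∠RCA = 59.0° gives CA at 90.30° from the x-axis; with |CA| = 19.5, A = (8.968, -3.713). ∠CAP = 118.9° gives AP at 151.4° from the x-axis; with |AP| = 15.2, P = (-4.377, 3.563). Then |NP| = |P − N| = 5.644.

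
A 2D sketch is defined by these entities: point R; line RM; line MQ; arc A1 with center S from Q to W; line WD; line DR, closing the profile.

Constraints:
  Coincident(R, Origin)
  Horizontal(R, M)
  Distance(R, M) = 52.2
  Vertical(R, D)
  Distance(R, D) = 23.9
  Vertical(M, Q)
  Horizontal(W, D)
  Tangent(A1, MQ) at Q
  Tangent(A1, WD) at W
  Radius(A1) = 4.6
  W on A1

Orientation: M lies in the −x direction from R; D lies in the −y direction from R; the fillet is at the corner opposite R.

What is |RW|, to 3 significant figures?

53.3

R is at the origin; RM is horizontal with |RM| = 52.2 and M on the −x side, so M = (-52.2, 0.00). RD is vertical with |RD| = 23.9 and D on the −y side, so D = (0.00, -23.9). The virtual corner opposite R is at (-52.2, -23.9). Since A1 is tangent to MQ there, SQ ⟂ MQ and the tangent condition forces SW to be normal to WD, with radius 4.6, so the center S sits 4.6 in from both sides at S = (-47.6, -19.3). That places the tangent points at Q = (-52.2, -19.3) on MQ and W = (-47.6, -23.9) on WD. Then |RW| = |W − R| = 53.3.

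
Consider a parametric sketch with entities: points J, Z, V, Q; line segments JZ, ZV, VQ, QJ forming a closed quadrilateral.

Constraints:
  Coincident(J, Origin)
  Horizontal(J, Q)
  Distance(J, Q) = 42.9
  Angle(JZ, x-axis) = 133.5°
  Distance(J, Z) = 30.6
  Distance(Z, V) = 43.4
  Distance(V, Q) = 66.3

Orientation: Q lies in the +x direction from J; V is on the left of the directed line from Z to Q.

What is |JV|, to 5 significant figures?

55.952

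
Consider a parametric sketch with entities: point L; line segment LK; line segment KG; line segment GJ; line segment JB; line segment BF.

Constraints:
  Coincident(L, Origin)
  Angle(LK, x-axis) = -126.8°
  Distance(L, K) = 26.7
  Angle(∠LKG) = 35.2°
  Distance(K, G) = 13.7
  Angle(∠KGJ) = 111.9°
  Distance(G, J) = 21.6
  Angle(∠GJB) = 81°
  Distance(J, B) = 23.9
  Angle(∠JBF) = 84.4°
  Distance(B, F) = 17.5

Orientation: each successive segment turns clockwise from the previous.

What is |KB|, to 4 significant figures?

25.42

∠KGJ = 111.9° gives GJ at 20.30° from the x-axis; with |GJ| = 21.6, J = (4.647, -0.1911). ∠GJB = 81.0° gives JB at -78.70° from the x-axis; with |JB| = 23.9, B = (9.330, -23.63). Then |KB| = |B − K| = 25.42.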